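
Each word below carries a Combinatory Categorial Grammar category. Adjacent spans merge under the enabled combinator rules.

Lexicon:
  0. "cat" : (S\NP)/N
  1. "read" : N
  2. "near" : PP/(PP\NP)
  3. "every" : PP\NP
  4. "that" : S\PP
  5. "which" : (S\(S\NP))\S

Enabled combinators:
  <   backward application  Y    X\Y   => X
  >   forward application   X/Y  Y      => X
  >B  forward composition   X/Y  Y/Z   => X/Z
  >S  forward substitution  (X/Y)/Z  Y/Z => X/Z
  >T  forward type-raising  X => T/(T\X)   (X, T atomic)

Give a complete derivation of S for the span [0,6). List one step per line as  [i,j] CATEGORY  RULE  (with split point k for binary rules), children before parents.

[0,6] S   <
  [0,2] S\NP   >
    [0,1] "cat" : (S\NP)/N
    [1,2] "read" : N
  [2,6] S\(S\NP)   <
    [2,5] S   <
      [2,4] PP   >
        [2,3] "near" : PP/(PP\NP)
        [3,4] "every" : PP\NP
      [4,5] "that" : S\PP
    [5,6] "which" : (S\(S\NP))\S

[0,1] (S\NP)/N  lex  "cat"
[1,2] N  lex  "read"
[0,2] S\NP  >  k=1
[2,3] PP/(PP\NP)  lex  "near"
[3,4] PP\NP  lex  "every"
[2,4] PP  >  k=3
[4,5] S\PP  lex  "that"
[2,5] S  <  k=4
[5,6] (S\(S\NP))\S  lex  "which"
[2,6] S\(S\NP)  <  k=5
[0,6] S  <  k=2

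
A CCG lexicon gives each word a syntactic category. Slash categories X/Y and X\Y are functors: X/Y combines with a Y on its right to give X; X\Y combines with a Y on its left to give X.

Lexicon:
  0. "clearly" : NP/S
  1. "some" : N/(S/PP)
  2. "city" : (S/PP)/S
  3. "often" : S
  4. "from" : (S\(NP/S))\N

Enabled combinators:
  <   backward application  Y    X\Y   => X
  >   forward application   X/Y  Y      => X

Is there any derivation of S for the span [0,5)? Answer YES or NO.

[0,5] S   <
  [0,1] "clearly" : NP/S
  [1,5] S\(NP/S)   <
    [1,4] N   >
      [1,2] "some" : N/(S/PP)
      [2,4] S/PP   >
        [2,3] "city" : (S/PP)/S
        [3,4] "often" : S
    [4,5] "from" : (S\(NP/S))\N

YES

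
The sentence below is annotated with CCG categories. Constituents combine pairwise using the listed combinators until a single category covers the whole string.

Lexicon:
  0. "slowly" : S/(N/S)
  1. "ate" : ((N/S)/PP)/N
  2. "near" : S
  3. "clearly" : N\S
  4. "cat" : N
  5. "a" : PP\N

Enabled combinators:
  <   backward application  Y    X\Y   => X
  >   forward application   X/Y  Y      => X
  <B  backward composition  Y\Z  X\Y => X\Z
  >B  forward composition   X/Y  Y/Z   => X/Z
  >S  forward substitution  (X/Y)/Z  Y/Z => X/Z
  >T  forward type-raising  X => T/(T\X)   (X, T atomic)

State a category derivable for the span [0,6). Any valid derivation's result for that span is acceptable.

S

[0,6] S   >
  [0,1] "slowly" : S/(N/S)
  [1,6] N/S   >
    [1,4] (N/S)/PP   >
      [1,2] "ate" : ((N/S)/PP)/N
      [2,4] N   >
        [2,3] N/(N\S)   >T
          [2,3] "near" : S
        [3,4] "clearly" : N\S
    [4,6] PP   >
      [4,5] PP/(PP\N)   >T
        [4,5] "cat" : N
      [5,6] "a" : PP\N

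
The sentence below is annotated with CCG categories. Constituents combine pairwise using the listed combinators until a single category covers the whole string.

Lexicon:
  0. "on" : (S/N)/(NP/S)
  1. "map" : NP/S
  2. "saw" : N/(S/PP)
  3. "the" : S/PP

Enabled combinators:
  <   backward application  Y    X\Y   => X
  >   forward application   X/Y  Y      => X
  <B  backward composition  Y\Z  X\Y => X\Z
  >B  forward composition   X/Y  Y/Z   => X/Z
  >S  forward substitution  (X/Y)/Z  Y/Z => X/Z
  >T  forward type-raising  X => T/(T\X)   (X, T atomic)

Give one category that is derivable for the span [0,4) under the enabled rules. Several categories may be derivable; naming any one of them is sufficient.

S

[0,4] S   >
  [0,2] S/N   >
    [0,1] "on" : (S/N)/(NP/S)
    [1,2] "map" : NP/S
  [2,4] N   >
    [2,3] "saw" : N/(S/PP)
    [3,4] "the" : S/PP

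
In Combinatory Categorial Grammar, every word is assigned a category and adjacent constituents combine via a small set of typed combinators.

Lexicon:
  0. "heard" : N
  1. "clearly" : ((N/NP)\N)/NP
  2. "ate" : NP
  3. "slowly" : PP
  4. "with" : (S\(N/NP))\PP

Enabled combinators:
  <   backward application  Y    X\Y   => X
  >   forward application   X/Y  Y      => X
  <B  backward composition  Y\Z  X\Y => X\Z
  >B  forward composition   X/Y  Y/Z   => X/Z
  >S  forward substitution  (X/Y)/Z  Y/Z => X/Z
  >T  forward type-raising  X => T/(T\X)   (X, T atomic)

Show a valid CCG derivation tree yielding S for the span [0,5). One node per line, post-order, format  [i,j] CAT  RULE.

[0,5] S   >
  [0,1] S/(S\N)   >T
    [0,1] "heard" : N
  [1,5] S\N   <B
    [1,3] (N/NP)\N   >
      [1,2] "clearly" : ((N/NP)\N)/NP
      [2,3] "ate" : NP
    [3,5] S\(N/NP)   <
      [3,4] "slowly" : PP
      [4,5] "with" : (S\(N/NP))\PP

[0,1] N  lex  "heard"
[0,1] S/(S\N)  >T
[1,2] ((N/NP)\N)/NP  lex  "clearly"
[2,3] NP  lex  "ate"
[1,3] (N/NP)\N  >  k=2
[3,4] PP  lex  "slowly"
[4,5] (S\(N/NP))\PP  lex  "with"
[3,5] S\(N/NP)  <  k=4
[1,5] S\N  <B  k=3
[0,5] S  >  k=1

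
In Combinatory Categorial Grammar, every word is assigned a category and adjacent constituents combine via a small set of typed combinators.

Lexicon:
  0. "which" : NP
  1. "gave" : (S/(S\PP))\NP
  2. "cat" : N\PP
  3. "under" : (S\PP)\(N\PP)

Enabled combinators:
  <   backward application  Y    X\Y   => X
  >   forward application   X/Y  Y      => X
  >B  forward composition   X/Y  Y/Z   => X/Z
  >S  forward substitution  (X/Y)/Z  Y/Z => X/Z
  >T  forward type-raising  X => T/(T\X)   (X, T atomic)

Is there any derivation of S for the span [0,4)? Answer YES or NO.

[0,4] S   >
  [0,2] S/(S\PP)   <
    [0,1] "which" : NP
    [1,2] "gave" : (S/(S\PP))\NP
  [2,4] S\PP   <
    [2,3] "cat" : N\PP
    [3,4] "under" : (S\PP)\(N\PP)

YES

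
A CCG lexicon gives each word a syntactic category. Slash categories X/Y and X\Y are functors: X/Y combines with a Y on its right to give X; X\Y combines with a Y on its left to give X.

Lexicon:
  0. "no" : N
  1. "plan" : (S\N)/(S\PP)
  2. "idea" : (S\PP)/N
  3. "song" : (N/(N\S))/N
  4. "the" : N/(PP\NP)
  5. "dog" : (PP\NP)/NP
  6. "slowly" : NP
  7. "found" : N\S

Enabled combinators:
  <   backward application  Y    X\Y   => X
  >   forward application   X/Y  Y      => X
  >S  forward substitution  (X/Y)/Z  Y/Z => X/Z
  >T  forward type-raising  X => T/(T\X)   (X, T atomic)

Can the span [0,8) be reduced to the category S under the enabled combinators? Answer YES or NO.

[0,8] S   <
  [0,1] "no" : N
  [1,8] S\N   >
    [1,2] "plan" : (S\N)/(S\PP)
    [2,8] S\PP   >
      [2,3] "idea" : (S\PP)/N
      [3,8] N   >
        [3,7] N/(N\S)   >
          [3,4] "song" : (N/(N\S))/N
          [4,7] N   >
            [4,5] "the" : N/(PP\NP)
            [5,7] PP\NP   >
              [5,6] "dog" : (PP\NP)/NP
              [6,7] "slowly" : NP
        [7,8] "found" : N\S

YES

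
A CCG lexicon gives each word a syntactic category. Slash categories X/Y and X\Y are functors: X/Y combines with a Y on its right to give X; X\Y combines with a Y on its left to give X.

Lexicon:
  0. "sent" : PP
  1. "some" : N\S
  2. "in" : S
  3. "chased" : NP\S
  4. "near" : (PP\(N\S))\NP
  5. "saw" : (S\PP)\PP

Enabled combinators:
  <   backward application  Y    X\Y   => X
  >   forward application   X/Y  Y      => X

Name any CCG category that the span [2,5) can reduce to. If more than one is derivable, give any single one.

[0,6] S   <
  [0,1] "sent" : PP
  [1,6] S\PP   <
    [1,5] PP   <
      [1,2] "some" : N\S
      [2,5] PP\(N\S)   <
        [2,4] NP   <
          [2,3] "in" : S
          [3,4] "chased" : NP\S
        [4,5] "near" : (PP\(N\S))\NP
    [5,6] "saw" : (S\PP)\PP

PP\(N\S)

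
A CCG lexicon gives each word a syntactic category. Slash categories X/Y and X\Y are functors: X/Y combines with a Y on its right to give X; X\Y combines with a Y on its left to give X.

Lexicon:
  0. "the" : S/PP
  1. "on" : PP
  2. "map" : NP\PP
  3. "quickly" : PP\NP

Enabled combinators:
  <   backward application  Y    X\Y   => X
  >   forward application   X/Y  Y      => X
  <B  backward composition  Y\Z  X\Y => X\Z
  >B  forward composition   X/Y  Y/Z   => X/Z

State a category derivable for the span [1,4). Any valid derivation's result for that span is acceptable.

[0,4] S   >
  [0,1] "the" : S/PP
  [1,4] PP   <
    [1,3] NP   <
      [1,2] "on" : PP
      [2,3] "map" : NP\PP
    [3,4] "quickly" : PP\NP

PP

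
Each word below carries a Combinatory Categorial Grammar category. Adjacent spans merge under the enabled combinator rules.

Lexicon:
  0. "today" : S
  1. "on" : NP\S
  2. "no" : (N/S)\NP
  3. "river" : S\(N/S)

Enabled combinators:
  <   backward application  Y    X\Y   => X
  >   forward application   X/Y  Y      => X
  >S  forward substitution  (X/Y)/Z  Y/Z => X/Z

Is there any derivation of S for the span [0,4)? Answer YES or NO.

YES

[0,4] S   <
  [0,3] N/S   <
    [0,2] NP   <
      [0,1] "today" : S
      [1,2] "on" : NP\S
    [2,3] "no" : (N/S)\NP
  [3,4] "river" : S\(N/S)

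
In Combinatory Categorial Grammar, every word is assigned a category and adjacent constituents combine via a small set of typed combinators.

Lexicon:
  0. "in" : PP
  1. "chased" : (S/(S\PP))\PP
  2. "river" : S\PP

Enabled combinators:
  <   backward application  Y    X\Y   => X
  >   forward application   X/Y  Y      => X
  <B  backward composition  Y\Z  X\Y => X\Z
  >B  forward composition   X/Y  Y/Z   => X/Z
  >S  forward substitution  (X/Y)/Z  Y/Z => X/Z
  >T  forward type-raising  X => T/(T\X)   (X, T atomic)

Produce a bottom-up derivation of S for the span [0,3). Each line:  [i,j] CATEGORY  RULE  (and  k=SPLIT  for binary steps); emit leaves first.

[0,1] PP  lex  "in"
[1,2] (S/(S\PP))\PP  lex  "chased"
[0,2] S/(S\PP)  <  k=1
[2,3] S\PP  lex  "river"
[0,3] S  >  k=2

[0,3] S   >
  [0,2] S/(S\PP)   <
    [0,1] "in" : PP
    [1,2] "chased" : (S/(S\PP))\PP
  [2,3] "river" : S\PP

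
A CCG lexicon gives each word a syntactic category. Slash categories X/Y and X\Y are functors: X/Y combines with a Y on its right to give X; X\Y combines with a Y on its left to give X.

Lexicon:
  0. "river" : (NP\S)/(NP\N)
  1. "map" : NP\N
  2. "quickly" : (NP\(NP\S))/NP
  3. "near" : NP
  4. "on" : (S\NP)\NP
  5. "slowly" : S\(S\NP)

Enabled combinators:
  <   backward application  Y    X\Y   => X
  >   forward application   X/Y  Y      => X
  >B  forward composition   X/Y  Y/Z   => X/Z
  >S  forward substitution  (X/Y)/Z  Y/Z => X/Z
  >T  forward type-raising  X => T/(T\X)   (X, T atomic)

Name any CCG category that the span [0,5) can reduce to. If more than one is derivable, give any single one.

S\NP

[0,6] S   <
  [0,5] S\NP   <
    [0,4] NP   <
      [0,2] NP\S   >
        [0,1] "river" : (NP\S)/(NP\N)
        [1,2] "map" : NP\N
      [2,4] NP\(NP\S)   >
        [2,3] "quickly" : (NP\(NP\S))/NP
        [3,4] "near" : NP
    [4,5] "on" : (S\NP)\NP
  [5,6] "slowly" : S\(S\NP)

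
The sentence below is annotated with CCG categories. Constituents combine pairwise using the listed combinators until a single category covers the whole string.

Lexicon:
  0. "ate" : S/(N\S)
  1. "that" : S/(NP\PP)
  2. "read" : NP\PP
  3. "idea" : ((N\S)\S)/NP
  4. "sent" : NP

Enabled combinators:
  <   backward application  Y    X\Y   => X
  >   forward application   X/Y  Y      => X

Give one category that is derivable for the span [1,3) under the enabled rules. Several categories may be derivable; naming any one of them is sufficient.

S

[0,5] S   >
  [0,1] "ate" : S/(N\S)
  [1,5] N\S   <
    [1,3] S   >
      [1,2] "that" : S/(NP\PP)
      [2,3] "read" : NP\PP
    [3,5] (N\S)\S   >
      [3,4] "idea" : ((N\S)\S)/NP
      [4,5] "sent" : NP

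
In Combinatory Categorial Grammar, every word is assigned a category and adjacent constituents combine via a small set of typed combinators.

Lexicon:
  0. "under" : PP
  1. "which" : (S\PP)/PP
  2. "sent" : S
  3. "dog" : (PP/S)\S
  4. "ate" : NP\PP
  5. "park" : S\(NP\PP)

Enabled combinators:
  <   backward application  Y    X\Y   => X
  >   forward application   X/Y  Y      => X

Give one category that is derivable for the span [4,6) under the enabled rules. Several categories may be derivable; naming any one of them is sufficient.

S

[0,6] S   <
  [0,1] "under" : PP
  [1,6] S\PP   >
    [1,2] "which" : (S\PP)/PP
    [2,6] PP   >
      [2,4] PP/S   <
        [2,3] "sent" : S
        [3,4] "dog" : (PP/S)\S
      [4,6] S   <
        [4,5] "ate" : NP\PP
        [5,6] "park" : S\(NP\PP)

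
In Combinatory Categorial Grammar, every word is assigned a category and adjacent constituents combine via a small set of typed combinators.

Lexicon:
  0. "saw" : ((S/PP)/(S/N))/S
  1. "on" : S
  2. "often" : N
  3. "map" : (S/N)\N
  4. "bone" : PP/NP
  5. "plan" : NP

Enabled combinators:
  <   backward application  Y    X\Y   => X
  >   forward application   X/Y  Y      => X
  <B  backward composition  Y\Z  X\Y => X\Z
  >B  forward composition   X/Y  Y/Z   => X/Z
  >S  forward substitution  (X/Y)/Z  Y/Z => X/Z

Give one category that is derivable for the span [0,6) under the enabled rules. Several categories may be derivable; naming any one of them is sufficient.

[0,6] S   >
  [0,4] S/PP   >
    [0,2] (S/PP)/(S/N)   >
      [0,1] "saw" : ((S/PP)/(S/N))/S
      [1,2] "on" : S
    [2,4] S/N   <
      [2,3] "often" : N
      [3,4] "map" : (S/N)\N
  [4,6] PP   >
    [4,5] "bone" : PP/NP
    [5,6] "plan" : NP

S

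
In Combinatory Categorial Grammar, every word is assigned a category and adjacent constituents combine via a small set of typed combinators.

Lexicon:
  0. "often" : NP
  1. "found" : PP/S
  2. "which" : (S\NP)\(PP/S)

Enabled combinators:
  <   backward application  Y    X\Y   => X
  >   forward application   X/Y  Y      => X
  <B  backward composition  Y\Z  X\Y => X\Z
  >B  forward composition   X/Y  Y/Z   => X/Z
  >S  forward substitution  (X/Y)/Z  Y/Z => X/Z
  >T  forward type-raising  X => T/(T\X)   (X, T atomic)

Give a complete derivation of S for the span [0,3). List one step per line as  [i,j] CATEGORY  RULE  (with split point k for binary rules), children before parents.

[0,1] NP  lex  "often"
[0,1] S/(S\NP)  >T
[1,2] PP/S  lex  "found"
[2,3] (S\NP)\(PP/S)  lex  "which"
[1,3] S\NP  <  k=2
[0,3] S  >  k=1

[0,3] S   >
  [0,1] S/(S\NP)   >T
    [0,1] "often" : NP
  [1,3] S\NP   <
    [1,2] "found" : PP/S
    [2,3] "which" : (S\NP)\(PP/S)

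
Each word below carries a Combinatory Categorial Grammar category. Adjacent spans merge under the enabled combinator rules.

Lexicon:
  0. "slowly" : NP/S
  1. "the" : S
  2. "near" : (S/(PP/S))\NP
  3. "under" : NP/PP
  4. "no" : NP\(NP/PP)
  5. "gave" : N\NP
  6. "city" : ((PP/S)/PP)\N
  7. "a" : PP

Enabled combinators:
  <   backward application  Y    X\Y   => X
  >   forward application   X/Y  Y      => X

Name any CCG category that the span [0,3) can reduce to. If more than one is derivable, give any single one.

S/(PP/S)

[0,8] S   >
  [0,3] S/(PP/S)   <
    [0,2] NP   >
      [0,1] "slowly" : NP/S
      [1,2] "the" : S
    [2,3] "near" : (S/(PP/S))\NP
  [3,8] PP/S   >
    [3,7] (PP/S)/PP   <
      [3,6] N   <
        [3,5] NP   <
          [3,4] "under" : NP/PP
          [4,5] "no" : NP\(NP/PP)
        [5,6] "gave" : N\NP
      [6,7] "city" : ((PP/S)/PP)\N
    [7,8] "a" : PP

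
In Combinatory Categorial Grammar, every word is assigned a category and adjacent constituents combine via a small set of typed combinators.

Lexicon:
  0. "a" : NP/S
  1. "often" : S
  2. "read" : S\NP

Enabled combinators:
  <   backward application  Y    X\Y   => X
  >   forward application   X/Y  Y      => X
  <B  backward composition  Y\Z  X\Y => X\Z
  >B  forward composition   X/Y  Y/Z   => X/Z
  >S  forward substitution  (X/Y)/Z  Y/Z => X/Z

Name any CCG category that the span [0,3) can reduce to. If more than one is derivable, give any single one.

[0,3] S   <
  [0,2] NP   >
    [0,1] "a" : NP/S
    [1,2] "often" : S
  [2,3] "read" : S\NP

S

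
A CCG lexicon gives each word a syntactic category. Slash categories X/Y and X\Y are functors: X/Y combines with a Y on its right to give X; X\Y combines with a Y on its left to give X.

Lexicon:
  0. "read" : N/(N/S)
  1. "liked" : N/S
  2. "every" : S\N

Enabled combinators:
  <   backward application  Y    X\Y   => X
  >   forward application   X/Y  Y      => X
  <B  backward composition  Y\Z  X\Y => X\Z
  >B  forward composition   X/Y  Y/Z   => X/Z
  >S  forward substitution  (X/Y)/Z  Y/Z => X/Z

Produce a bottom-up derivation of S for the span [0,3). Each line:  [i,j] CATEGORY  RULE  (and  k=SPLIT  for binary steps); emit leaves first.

[0,1] N/(N/S)  lex  "read"
[1,2] N/S  lex  "liked"
[0,2] N  >  k=1
[2,3] S\N  lex  "every"
[0,3] S  <  k=2

[0,3] S   <
  [0,2] N   >
    [0,1] "read" : N/(N/S)
    [1,2] "liked" : N/S
  [2,3] "every" : S\N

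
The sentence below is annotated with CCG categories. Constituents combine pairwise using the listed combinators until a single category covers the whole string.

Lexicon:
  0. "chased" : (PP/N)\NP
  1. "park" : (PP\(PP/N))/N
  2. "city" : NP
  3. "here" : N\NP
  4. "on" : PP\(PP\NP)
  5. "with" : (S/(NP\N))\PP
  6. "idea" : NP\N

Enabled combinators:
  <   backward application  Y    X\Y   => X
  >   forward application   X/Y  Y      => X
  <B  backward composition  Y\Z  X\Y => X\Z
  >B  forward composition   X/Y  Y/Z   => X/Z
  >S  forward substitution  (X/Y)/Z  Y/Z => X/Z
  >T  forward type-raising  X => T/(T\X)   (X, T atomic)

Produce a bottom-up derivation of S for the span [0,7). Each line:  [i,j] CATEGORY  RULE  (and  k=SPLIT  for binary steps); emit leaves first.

[0,1] (PP/N)\NP  lex  "chased"
[1,2] (PP\(PP/N))/N  lex  "park"
[2,3] NP  lex  "city"
[2,3] N/(N\NP)  >T
[3,4] N\NP  lex  "here"
[2,4] N  >  k=3
[1,4] PP\(PP/N)  >  k=2
[0,4] PP\NP  <B  k=1
[4,5] PP\(PP\NP)  lex  "on"
[0,5] PP  <  k=4
[5,6] (S/(NP\N))\PP  lex  "with"
[0,6] S/(NP\N)  <  k=5
[6,7] NP\N  lex  "idea"
[0,7] S  >  k=6

[0,7] S   >
  [0,6] S/(NP\N)   <
    [0,5] PP   <
      [0,4] PP\NP   <B
        [0,1] "chased" : (PP/N)\NP
        [1,4] PP\(PP/N)   >
          [1,2] "park" : (PP\(PP/N))/N
          [2,4] N   >
            [2,3] N/(N\NP)   >T
              [2,3] "city" : NP
            [3,4] "here" : N\NP
      [4,5] "on" : PP\(PP\NP)
    [5,6] "with" : (S/(NP\N))\PP
  [6,7] "idea" : NP\N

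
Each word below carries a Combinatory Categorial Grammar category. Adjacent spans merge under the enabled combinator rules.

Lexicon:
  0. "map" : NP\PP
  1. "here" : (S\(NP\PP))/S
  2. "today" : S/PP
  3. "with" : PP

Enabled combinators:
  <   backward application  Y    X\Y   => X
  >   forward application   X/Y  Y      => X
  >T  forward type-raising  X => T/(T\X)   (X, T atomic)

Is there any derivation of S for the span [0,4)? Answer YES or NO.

[0,4] S   <
  [0,1] "map" : NP\PP
  [1,4] S\(NP\PP)   >
    [1,2] "here" : (S\(NP\PP))/S
    [2,4] S   >
      [2,3] "today" : S/PP
      [3,4] "with" : PP

YES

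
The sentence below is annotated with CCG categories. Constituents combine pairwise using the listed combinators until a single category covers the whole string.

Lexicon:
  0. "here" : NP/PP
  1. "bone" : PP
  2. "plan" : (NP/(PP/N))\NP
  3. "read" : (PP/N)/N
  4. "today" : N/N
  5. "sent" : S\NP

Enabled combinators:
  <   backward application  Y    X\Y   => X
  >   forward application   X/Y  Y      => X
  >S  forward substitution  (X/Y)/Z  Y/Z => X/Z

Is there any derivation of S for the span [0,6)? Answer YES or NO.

YES

[0,6] S   <
  [0,5] NP   >
    [0,3] NP/(PP/N)   <
      [0,2] NP   >
        [0,1] "here" : NP/PP
        [1,2] "bone" : PP
      [2,3] "plan" : (NP/(PP/N))\NP
    [3,5] PP/N   >S
      [3,4] "read" : (PP/N)/N
      [4,5] "today" : N/N
  [5,6] "sent" : S\NP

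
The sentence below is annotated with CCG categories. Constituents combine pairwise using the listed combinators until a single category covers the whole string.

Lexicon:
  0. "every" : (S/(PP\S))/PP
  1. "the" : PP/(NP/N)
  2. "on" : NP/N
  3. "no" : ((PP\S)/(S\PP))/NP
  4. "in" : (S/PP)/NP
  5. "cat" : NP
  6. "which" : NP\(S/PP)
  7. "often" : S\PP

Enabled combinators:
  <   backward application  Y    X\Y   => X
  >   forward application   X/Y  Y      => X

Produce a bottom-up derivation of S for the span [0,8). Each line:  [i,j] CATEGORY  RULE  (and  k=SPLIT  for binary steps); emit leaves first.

[0,1] (S/(PP\S))/PP  lex  "every"
[1,2] PP/(NP/N)  lex  "the"
[2,3] NP/N  lex  "on"
[1,3] PP  >  k=2
[0,3] S/(PP\S)  >  k=1
[3,4] ((PP\S)/(S\PP))/NP  lex  "no"
[4,5] (S/PP)/NP  lex  "in"
[5,6] NP  lex  "cat"
[4,6] S/PP  >  k=5
[6,7] NP\(S/PP)  lex  "which"
[4,7] NP  <  k=6
[3,7] (PP\S)/(S\PP)  >  k=4
[7,8] S\PP  lex  "often"
[3,8] PP\S  >  k=7
[0,8] S  >  k=3

[0,8] S   >
  [0,3] S/(PP\S)   >
    [0,1] "every" : (S/(PP\S))/PP
    [1,3] PP   >
      [1,2] "the" : PP/(NP/N)
      [2,3] "on" : NP/N
  [3,8] PP\S   >
    [3,7] (PP\S)/(S\PP)   >
      [3,4] "no" : ((PP\S)/(S\PP))/NP
      [4,7] NP   <
        [4,6] S/PP   >
          [4,5] "in" : (S/PP)/NP
          [5,6] "cat" : NP
        [6,7] "which" : NP\(S/PP)
    [7,8] "often" : S\PP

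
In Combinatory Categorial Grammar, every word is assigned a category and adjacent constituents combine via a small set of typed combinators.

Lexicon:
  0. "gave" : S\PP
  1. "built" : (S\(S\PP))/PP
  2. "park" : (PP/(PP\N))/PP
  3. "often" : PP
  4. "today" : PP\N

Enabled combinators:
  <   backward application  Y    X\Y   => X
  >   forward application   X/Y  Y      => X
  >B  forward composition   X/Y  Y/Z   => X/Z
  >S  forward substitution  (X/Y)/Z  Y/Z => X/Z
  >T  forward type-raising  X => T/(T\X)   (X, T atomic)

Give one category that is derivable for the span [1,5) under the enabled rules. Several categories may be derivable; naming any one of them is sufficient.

[0,5] S   <
  [0,1] "gave" : S\PP
  [1,5] S\(S\PP)   >
    [1,2] "built" : (S\(S\PP))/PP
    [2,5] PP   >
      [2,4] PP/(PP\N)   >
        [2,3] "park" : (PP/(PP\N))/PP
        [3,4] "often" : PP
      [4,5] "today" : PP\N

S\(S\PP)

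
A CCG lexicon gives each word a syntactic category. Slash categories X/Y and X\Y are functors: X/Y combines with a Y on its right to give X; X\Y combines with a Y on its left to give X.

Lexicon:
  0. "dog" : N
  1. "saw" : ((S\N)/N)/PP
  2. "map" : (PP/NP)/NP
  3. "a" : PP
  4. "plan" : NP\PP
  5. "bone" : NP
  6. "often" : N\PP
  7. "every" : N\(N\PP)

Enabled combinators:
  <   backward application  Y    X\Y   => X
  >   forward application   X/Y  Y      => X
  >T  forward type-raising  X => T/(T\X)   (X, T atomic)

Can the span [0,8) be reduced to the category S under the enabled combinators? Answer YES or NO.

YES

[0,8] S   >
  [0,1] S/(S\N)   >T
    [0,1] "dog" : N
  [1,8] S\N   >
    [1,6] (S\N)/N   >
      [1,2] "saw" : ((S\N)/N)/PP
      [2,6] PP   >
        [2,5] PP/NP   >
          [2,3] "map" : (PP/NP)/NP
          [3,5] NP   <
            [3,4] "a" : PP
            [4,5] "plan" : NP\PP
        [5,6] "bone" : NP
    [6,8] N   <
      [6,7] "often" : N\PP
      [7,8] "every" : N\(N\PP)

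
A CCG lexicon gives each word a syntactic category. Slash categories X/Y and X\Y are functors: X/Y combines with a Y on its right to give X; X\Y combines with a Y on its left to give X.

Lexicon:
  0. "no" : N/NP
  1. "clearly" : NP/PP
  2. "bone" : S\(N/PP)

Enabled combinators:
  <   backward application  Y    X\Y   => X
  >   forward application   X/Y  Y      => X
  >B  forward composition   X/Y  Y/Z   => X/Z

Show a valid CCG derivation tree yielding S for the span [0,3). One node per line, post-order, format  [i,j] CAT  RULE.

[0,3] S   <
  [0,2] N/PP   >B
    [0,1] "no" : N/NP
    [1,2] "clearly" : NP/PP
  [2,3] "bone" : S\(N/PP)

[0,1] N/NP  lex  "no"
[1,2] NP/PP  lex  "clearly"
[0,2] N/PP  >B  k=1
[2,3] S\(N/PP)  lex  "bone"
[0,3] S  <  k=2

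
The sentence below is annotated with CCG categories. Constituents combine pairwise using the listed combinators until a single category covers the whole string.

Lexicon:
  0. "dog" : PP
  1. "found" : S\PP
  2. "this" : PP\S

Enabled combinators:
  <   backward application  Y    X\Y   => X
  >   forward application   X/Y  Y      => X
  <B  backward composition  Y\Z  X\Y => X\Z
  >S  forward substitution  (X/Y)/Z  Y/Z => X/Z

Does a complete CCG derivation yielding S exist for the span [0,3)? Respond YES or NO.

PP S\PP PP\S
CKY chart[0,3] = {PP}; S ∉ chart

NO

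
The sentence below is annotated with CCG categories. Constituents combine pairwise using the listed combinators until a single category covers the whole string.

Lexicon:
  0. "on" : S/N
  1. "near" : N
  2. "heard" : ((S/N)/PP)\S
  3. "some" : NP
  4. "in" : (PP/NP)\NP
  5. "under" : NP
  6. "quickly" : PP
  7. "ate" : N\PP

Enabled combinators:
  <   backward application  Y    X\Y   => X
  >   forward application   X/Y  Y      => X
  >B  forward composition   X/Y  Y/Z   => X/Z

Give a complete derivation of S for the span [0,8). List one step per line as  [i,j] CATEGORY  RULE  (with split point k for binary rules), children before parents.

[0,8] S   >
  [0,6] S/N   >
    [0,3] (S/N)/PP   <
      [0,2] S   >
        [0,1] "on" : S/N
        [1,2] "near" : N
      [2,3] "heard" : ((S/N)/PP)\S
    [3,6] PP   >
      [3,5] PP/NP   <
        [3,4] "some" : NP
        [4,5] "in" : (PP/NP)\NP
      [5,6] "under" : NP
  [6,8] N   <
    [6,7] "quickly" : PP
    [7,8] "ate" : N\PP

[0,1] S/N  lex  "on"
[1,2] N  lex  "near"
[0,2] S  >  k=1
[2,3] ((S/N)/PP)\S  lex  "heard"
[0,3] (S/N)/PP  <  k=2
[3,4] NP  lex  "some"
[4,5] (PP/NP)\NP  lex  "in"
[3,5] PP/NP  <  k=4
[5,6] NP  lex  "under"
[3,6] PP  >  k=5
[0,6] S/N  >  k=3
[6,7] PP  lex  "quickly"
[7,8] N\PP  lex  "ate"
[6,8] N  <  k=7
[0,8] S  >  k=6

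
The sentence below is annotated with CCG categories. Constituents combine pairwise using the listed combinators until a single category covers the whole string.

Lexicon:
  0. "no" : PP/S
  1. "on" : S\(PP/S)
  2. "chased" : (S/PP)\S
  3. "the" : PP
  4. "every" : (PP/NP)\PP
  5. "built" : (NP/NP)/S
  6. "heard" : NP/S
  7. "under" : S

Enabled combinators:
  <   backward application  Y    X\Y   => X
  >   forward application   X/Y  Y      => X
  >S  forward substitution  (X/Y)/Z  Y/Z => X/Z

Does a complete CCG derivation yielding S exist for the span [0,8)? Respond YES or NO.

[0,8] S   >
  [0,3] S/PP   <
    [0,2] S   <
      [0,1] "no" : PP/S
      [1,2] "on" : S\(PP/S)
    [2,3] "chased" : (S/PP)\S
  [3,8] PP   >
    [3,5] PP/NP   <
      [3,4] "the" : PP
      [4,5] "every" : (PP/NP)\PP
    [5,8] NP   >
      [5,7] NP/S   >S
        [5,6] "built" : (NP/NP)/S
        [6,7] "heard" : NP/S
      [7,8] "under" : S

YES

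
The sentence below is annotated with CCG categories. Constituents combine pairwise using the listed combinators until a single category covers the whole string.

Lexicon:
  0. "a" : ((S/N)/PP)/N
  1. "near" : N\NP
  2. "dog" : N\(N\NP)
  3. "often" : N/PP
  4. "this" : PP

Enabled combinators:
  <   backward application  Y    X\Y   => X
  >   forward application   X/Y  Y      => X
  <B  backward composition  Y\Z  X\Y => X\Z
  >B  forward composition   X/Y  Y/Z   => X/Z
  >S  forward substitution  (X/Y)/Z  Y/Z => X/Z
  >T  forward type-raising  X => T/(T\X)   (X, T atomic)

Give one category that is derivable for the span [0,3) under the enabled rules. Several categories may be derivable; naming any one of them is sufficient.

(S/N)/PP

[0,5] S   >
  [0,4] S/PP   >S
    [0,3] (S/N)/PP   >
      [0,1] "a" : ((S/N)/PP)/N
      [1,3] N   <
        [1,2] "near" : N\NP
        [2,3] "dog" : N\(N\NP)
    [3,4] "often" : N/PP
  [4,5] "this" : PP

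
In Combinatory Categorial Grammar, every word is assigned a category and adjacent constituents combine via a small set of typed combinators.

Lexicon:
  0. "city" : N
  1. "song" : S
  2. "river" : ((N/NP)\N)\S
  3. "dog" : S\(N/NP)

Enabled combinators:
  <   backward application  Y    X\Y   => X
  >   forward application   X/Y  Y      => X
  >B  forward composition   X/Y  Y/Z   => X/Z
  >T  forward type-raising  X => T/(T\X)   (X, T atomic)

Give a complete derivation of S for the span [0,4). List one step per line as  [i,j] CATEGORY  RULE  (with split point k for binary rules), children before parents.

[0,4] S   <
  [0,3] N/NP   <
    [0,1] "city" : N
    [1,3] (N/NP)\N   <
      [1,2] "song" : S
      [2,3] "river" : ((N/NP)\N)\S
  [3,4] "dog" : S\(N/NP)

[0,1] N  lex  "city"
[1,2] S  lex  "song"
[2,3] ((N/NP)\N)\S  lex  "river"
[1,3] (N/NP)\N  <  k=2
[0,3] N/NP  <  k=1
[3,4] S\(N/NP)  lex  "dog"
[0,4] S  <  k=3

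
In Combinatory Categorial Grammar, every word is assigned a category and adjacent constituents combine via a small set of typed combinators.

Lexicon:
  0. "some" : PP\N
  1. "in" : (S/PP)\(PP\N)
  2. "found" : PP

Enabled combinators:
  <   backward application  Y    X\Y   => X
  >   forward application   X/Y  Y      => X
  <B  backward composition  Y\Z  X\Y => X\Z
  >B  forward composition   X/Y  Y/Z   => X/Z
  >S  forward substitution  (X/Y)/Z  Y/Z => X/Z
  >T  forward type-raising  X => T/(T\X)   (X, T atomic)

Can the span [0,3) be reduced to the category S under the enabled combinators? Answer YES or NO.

YES

[0,3] S   >
  [0,2] S/PP   <
    [0,1] "some" : PP\N
    [1,2] "in" : (S/PP)\(PP\N)
  [2,3] "found" : PP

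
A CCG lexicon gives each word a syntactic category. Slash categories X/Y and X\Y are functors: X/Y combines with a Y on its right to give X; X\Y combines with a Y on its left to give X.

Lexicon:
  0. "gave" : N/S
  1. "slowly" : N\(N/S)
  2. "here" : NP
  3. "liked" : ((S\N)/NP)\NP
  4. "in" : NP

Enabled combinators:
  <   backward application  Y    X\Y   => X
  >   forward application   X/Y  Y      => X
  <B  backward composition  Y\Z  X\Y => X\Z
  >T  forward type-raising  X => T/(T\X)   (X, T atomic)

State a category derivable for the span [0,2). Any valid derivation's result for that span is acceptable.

[0,5] S   <
  [0,2] N   <
    [0,1] "gave" : N/S
    [1,2] "slowly" : N\(N/S)
  [2,5] S\N   >
    [2,4] (S\N)/NP   <
      [2,3] "here" : NP
      [3,4] "liked" : ((S\N)/NP)\NP
    [4,5] "in" : NP

N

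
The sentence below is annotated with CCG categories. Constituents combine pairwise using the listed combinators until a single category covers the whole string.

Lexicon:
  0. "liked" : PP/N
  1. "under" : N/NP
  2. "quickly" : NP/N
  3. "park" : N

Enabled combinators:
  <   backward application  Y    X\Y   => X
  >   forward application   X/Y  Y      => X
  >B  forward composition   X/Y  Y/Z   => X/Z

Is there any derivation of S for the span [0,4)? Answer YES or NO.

PP/N N/NP NP/N N
CKY chart[0,4] = {PP}; S ∉ chart

NO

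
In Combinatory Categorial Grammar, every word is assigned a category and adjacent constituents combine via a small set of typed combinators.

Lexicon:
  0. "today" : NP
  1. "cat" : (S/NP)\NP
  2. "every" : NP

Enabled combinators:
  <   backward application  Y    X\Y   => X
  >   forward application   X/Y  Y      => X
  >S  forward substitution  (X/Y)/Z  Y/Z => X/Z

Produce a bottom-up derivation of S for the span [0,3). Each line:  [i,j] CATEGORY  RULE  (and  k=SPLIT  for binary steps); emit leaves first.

[0,1] NP  lex  "today"
[1,2] (S/NP)\NP  lex  "cat"
[0,2] S/NP  <  k=1
[2,3] NP  lex  "every"
[0,3] S  >  k=2

[0,3] S   >
  [0,2] S/NP   <
    [0,1] "today" : NP
    [1,2] "cat" : (S/NP)\NP
  [2,3] "every" : NP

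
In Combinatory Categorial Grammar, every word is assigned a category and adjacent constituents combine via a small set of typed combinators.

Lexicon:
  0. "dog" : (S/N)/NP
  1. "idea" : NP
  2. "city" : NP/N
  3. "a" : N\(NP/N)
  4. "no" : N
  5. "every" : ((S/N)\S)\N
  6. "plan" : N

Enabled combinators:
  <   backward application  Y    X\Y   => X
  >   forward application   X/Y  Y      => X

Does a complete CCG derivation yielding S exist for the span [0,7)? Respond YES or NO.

YES

[0,7] S   >
  [0,6] S/N   <
    [0,4] S   >
      [0,2] S/N   >
        [0,1] "dog" : (S/N)/NP
        [1,2] "idea" : NP
      [2,4] N   <
        [2,3] "city" : NP/N
        [3,4] "a" : N\(NP/N)
    [4,6] (S/N)\S   <
      [4,5] "no" : N
      [5,6] "every" : ((S/N)\S)\N
  [6,7] "plan" : N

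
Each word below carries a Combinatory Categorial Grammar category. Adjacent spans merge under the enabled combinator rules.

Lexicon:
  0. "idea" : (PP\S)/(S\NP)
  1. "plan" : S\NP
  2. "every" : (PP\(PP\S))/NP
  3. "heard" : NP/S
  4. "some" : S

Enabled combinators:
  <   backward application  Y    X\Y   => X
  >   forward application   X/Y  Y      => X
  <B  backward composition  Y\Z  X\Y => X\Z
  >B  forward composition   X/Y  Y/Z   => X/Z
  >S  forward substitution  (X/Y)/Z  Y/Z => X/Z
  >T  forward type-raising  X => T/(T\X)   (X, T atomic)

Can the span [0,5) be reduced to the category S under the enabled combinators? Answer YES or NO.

NO

(PP\S)/(S\NP) S\NP (PP\(PP\S))/NP NP/S S
CKY chart[0,5] = {N/(N\PP), NP/(NP\PP), PP, PP/(PP\PP), S/(S\PP)}; S ∉ chart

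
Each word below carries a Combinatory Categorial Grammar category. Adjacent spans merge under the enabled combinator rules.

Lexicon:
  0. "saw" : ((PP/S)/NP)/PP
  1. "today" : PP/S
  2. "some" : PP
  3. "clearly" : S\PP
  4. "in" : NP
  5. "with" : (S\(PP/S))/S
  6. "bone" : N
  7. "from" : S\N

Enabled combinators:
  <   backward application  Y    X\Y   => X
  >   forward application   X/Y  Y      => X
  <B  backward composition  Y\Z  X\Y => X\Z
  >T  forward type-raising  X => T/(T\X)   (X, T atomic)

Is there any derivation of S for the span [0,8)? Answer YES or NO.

YES

[0,8] S   <
  [0,5] PP/S   >
    [0,4] (PP/S)/NP   >
      [0,1] "saw" : ((PP/S)/NP)/PP
      [1,4] PP   >
        [1,2] "today" : PP/S
        [2,4] S   >
          [2,3] S/(S\PP)   >T
            [2,3] "some" : PP
          [3,4] "clearly" : S\PP
    [4,5] "in" : NP
  [5,8] S\(PP/S)   >
    [5,6] "with" : (S\(PP/S))/S
    [6,8] S   >
      [6,7] S/(S\N)   >T
        [6,7] "bone" : N
      [7,8] "from" : S\N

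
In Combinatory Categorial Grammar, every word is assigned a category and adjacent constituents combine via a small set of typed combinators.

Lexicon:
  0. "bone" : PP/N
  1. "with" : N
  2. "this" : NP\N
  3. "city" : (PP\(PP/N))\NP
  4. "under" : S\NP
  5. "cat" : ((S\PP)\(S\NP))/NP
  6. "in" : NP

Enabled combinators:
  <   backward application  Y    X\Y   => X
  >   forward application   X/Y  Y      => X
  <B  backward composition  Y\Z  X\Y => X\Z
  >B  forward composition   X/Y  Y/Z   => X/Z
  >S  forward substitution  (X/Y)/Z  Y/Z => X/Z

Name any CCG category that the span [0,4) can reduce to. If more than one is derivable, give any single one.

PP

[0,7] S   <
  [0,4] PP   <
    [0,1] "bone" : PP/N
    [1,4] PP\(PP/N)   <
      [1,3] NP   <
        [1,2] "with" : N
        [2,3] "this" : NP\N
      [3,4] "city" : (PP\(PP/N))\NP
  [4,7] S\PP   <
    [4,5] "under" : S\NP
    [5,7] (S\PP)\(S\NP)   >
      [5,6] "cat" : ((S\PP)\(S\NP))/NP
      [6,7] "in" : NP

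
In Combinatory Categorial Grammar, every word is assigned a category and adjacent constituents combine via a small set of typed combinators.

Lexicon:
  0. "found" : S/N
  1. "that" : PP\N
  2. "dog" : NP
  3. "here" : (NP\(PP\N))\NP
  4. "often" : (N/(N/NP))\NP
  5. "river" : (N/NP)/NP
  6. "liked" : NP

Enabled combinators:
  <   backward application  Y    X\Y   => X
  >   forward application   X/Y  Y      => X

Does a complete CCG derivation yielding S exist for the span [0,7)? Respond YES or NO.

YES

[0,7] S   >
  [0,1] "found" : S/N
  [1,7] N   >
    [1,5] N/(N/NP)   <
      [1,4] NP   <
        [1,2] "that" : PP\N
        [2,4] NP\(PP\N)   <
          [2,3] "dog" : NP
          [3,4] "here" : (NP\(PP\N))\NP
      [4,5] "often" : (N/(N/NP))\NP
    [5,7] N/NP   >
      [5,6] "river" : (N/NP)/NP
      [6,7] "liked" : NP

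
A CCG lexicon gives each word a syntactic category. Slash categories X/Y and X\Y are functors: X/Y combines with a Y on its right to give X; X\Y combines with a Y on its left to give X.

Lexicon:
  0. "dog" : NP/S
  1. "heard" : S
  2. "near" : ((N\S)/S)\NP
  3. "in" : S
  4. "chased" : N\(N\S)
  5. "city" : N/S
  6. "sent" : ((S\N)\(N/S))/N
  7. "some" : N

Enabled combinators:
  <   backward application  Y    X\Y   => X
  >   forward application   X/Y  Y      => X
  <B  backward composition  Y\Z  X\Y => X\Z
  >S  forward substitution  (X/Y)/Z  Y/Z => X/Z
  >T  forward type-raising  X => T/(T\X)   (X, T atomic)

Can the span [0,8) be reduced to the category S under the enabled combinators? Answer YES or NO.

[0,8] S   <
  [0,5] N   <
    [0,4] N\S   >
      [0,3] (N\S)/S   <
        [0,2] NP   >
          [0,1] "dog" : NP/S
          [1,2] "heard" : S
        [2,3] "near" : ((N\S)/S)\NP
      [3,4] "in" : S
    [4,5] "chased" : N\(N\S)
  [5,8] S\N   <
    [5,6] "city" : N/S
    [6,8] (S\N)\(N/S)   >
      [6,7] "sent" : ((S\N)\(N/S))/N
      [7,8] "some" : N

YES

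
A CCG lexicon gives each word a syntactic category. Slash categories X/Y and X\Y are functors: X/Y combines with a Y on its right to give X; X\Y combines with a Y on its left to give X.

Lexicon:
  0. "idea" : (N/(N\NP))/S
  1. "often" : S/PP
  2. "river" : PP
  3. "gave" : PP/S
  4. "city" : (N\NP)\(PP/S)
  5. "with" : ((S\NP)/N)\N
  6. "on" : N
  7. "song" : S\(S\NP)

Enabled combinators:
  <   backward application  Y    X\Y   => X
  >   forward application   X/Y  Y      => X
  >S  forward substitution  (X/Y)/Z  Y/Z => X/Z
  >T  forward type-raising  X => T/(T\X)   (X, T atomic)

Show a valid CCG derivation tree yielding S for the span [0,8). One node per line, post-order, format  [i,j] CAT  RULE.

[0,1] (N/(N\NP))/S  lex  "idea"
[1,2] S/PP  lex  "often"
[2,3] PP  lex  "river"
[1,3] S  >  k=2
[0,3] N/(N\NP)  >  k=1
[3,4] PP/S  lex  "gave"
[4,5] (N\NP)\(PP/S)  lex  "city"
[3,5] N\NP  <  k=4
[0,5] N  >  k=3
[5,6] ((S\NP)/N)\N  lex  "with"
[0,6] (S\NP)/N  <  k=5
[6,7] N  lex  "on"
[0,7] S\NP  >  k=6
[7,8] S\(S\NP)  lex  "song"
[0,8] S  <  k=7

[0,8] S   <
  [0,7] S\NP   >
    [0,6] (S\NP)/N   <
      [0,5] N   >
        [0,3] N/(N\NP)   >
          [0,1] "idea" : (N/(N\NP))/S
          [1,3] S   >
            [1,2] "often" : S/PP
            [2,3] "river" : PP
        [3,5] N\NP   <
          [3,4] "gave" : PP/S
          [4,5] "city" : (N\NP)\(PP/S)
      [5,6] "with" : ((S\NP)/N)\N
    [6,7] "on" : N
  [7,8] "song" : S\(S\NP)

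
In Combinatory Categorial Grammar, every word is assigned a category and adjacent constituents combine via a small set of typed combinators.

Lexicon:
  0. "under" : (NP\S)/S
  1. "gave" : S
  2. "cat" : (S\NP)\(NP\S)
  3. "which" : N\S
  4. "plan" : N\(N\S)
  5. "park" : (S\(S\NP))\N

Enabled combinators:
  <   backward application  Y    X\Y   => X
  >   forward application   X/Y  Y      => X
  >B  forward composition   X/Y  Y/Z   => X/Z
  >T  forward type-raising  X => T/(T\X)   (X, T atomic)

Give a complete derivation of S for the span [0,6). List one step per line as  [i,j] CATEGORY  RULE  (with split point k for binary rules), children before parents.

[0,6] S   <
  [0,3] S\NP   <
    [0,2] NP\S   >
      [0,1] "under" : (NP\S)/S
      [1,2] "gave" : S
    [2,3] "cat" : (S\NP)\(NP\S)
  [3,6] S\(S\NP)   <
    [3,5] N   <
      [3,4] "which" : N\S
      [4,5] "plan" : N\(N\S)
    [5,6] "park" : (S\(S\NP))\N

[0,1] (NP\S)/S  lex  "under"
[1,2] S  lex  "gave"
[0,2] NP\S  >  k=1
[2,3] (S\NP)\(NP\S)  lex  "cat"
[0,3] S\NP  <  k=2
[3,4] N\S  lex  "which"
[4,5] N\(N\S)  lex  "plan"
[3,5] N  <  k=4
[5,6] (S\(S\NP))\N  lex  "park"
[3,6] S\(S\NP)  <  k=5
[0,6] S  <  k=3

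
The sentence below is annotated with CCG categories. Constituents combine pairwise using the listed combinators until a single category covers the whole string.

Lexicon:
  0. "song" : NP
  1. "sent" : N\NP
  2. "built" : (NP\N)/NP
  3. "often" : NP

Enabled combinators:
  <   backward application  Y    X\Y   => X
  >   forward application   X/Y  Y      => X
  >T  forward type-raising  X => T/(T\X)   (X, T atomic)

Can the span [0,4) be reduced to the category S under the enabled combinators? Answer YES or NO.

NP N\NP (NP\N)/NP NP
CKY chart[0,4] = {N/(N\NP), NP, NP/(NP\NP), PP/(PP\NP), S/(S\NP)}; S ∉ chart

NO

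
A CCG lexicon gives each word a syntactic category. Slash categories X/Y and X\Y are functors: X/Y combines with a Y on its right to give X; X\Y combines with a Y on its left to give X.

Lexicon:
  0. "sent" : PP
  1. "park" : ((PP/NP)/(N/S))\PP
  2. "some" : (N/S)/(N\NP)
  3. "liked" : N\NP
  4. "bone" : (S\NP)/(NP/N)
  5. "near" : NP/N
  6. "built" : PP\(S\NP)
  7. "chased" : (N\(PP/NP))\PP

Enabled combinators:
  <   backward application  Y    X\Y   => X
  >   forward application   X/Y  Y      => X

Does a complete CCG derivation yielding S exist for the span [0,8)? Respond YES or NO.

NO

PP ((PP/NP)/(N/S))\PP (N/S)/(N\NP) N\NP (S\NP)/(NP/N) NP/N PP\(S\NP) (N\(PP/NP))\PP
CKY chart[0,8] = {N}; S ∉ chart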